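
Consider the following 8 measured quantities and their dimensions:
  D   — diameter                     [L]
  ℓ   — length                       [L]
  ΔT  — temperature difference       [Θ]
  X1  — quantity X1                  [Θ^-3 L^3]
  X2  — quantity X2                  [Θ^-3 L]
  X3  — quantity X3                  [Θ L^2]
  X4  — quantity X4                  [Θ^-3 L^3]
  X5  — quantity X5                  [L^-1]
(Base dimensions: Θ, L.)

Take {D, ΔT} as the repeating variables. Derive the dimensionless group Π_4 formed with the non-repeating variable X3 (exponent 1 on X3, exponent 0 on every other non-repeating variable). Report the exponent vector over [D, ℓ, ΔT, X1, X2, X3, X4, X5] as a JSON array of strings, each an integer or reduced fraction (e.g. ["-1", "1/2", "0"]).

Dimensional matrix (Θ×L by D×ℓ×ΔT×X1×X2×X3×X4×X5):
  Θ: [ 0  0  1 -3 -3  1 -3  0]
  L: [ 1  1  0  3  1  2  3 -1]
Echelon form has 2 nonzero rows (pivots: D,ΔT)
Repeat: D,ΔT; free: ℓ,X1,X2,X3,X4,X5
RREF:
  r0: [   1    1    0    3    1    2    3   -1]
  r1: [   0    0    1   -3   -3    1   -3    0]
Fix exponent of X3 at 1, ℓ at 0, X1 at 0, X2 at 0, X4 at 0, X5 at 0; solve each RREF row for its pivot's exponent:
  r0: exp(D) + (2)·1 = 0 ⇒ exp(D) = -2
  r1: exp(ΔT) + (1)·1 = 0 ⇒ exp(ΔT) = -1
Π_4 = D^-2 · ΔT^-1 · X3

["-2", "0", "-1", "0", "0", "1", "0", "0"]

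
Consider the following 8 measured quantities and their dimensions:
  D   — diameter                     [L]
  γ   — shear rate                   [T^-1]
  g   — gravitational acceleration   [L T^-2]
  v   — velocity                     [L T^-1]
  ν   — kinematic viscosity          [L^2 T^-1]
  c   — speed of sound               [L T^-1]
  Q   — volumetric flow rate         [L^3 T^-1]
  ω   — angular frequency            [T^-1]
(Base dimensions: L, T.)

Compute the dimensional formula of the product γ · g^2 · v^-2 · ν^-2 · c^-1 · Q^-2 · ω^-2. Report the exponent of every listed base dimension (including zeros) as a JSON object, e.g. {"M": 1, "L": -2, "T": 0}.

Write exponents as rows L,T / cols D,γ,g,v,ν,c,Q,ω:
  L: [ 1  0  1  1  2  1  3  0]
  T: [ 0 -1 -2 -1 -1 -1 -1 -1]
  [L]: (1)·0+(2)·1+(-2)·1+(-2)·2+(-1)·1+(-2)·3+(-2)·0 = -11
  [T]: (1)·-1+(2)·-2+(-2)·-1+(-2)·-1+(-1)·-1+(-2)·-1+(-2)·-1 = 4
⇒ L^-11 T^4

{"L": -11, "T": 4}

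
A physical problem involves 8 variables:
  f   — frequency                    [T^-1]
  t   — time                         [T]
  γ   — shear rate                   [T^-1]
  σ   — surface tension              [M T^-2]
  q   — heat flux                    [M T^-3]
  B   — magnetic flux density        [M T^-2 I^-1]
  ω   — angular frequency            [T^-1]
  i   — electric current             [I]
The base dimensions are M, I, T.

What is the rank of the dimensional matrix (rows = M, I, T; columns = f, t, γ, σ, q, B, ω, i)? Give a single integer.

3

Dimensional matrix (M×I×T by f×t×γ×σ×q×B×ω×i):
  M: [ 0  0  0  1  1  1  0  0]
  I: [ 0  0  0  0  0 -1  0  1]
  T: [-1  1 -1 -2 -3 -2 -1  0]
Echelon form has 3 nonzero rows (pivots: f,σ,B)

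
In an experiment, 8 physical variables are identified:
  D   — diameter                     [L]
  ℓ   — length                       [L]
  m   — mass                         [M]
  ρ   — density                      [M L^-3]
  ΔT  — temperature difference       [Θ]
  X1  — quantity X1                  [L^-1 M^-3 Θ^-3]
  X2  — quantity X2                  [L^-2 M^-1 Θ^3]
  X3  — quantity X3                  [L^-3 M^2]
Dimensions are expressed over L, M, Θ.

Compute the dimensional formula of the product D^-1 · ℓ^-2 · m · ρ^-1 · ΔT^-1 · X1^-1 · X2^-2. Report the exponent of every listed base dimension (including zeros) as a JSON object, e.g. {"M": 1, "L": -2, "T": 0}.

Write exponents as rows L,M,Θ / cols D,ℓ,m,ρ,ΔT,X1,X2,X3:
  L: [ 1  1  0 -3  0 -1 -2 -3]
  M: [ 0  0  1  1  0 -3 -1  2]
  Θ: [ 0  0  0  0  1 -3  3  0]
  [L]: (-1)·1+(-2)·1+(1)·0+(-1)·-3+(-1)·0+(-1)·-1+(-2)·-2 = 5
  [M]: (-1)·0+(-2)·0+(1)·1+(-1)·1+(-1)·0+(-1)·-3+(-2)·-1 = 5
  [Θ]: (-1)·0+(-2)·0+(1)·0+(-1)·0+(-1)·1+(-1)·-3+(-2)·3 = -4
⇒ L^5 M^5 Θ^-4

{"L": 5, "M": 5, "Θ": -4}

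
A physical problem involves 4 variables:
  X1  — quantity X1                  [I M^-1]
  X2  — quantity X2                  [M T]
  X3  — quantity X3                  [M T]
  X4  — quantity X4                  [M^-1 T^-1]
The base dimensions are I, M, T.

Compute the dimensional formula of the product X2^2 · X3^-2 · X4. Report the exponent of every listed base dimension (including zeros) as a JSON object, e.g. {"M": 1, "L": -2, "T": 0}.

Exponent matrix [I,M,T] × [X1,X2,X3,X4]:
  I: [ 1  0  0  0]
  M: [-1  1  1 -1]
  T: [ 0  1  1 -1]
  [I]: (2)·0+(-2)·0+(1)·0 = 0
  [M]: (2)·1+(-2)·1+(1)·-1 = -1
  [T]: (2)·1+(-2)·1+(1)·-1 = -1
⇒ M^-1 T^-1

{"I": 0, "M": -1, "T": -1}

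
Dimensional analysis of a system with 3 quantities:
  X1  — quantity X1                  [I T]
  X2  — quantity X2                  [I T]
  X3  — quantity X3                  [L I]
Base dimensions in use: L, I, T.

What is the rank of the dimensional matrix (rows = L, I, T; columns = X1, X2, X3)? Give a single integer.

2

Write exponents as rows L,I,T / cols X1,X2,X3:
  L: [ 0  0  1]
  I: [ 1  1  1]
  T: [ 1  1  0]
Row reduction gives pivot columns X1,X3; rank = 2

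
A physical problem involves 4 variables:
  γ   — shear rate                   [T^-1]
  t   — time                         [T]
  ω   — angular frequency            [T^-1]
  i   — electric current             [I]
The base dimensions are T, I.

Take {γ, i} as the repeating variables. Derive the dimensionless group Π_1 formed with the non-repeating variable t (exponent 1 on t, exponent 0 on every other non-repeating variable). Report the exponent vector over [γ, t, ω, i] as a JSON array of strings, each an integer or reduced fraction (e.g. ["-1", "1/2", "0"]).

["1", "1", "0", "0"]

Exponent matrix [T,I] × [γ,t,ω,i]:
  T: [-1  1 -1  0]
  I: [ 0  0  0  1]
Row reduction gives pivot columns γ,i; rank = 2
Pivot set = {γ,i}, free = {t,ω}
RREF:
  r0: [   1   -1    1    0]
  r1: [   0    0    0    1]
Fix exponent of t at 1, ω at 0; solve each RREF row for its pivot's exponent:
  r0: exp(γ) + (-1)·1 = 0 ⇒ exp(γ) = 1
  r1: exp(i) + (0)·1 = 0 ⇒ exp(i) = 0
Π_1 = γ · t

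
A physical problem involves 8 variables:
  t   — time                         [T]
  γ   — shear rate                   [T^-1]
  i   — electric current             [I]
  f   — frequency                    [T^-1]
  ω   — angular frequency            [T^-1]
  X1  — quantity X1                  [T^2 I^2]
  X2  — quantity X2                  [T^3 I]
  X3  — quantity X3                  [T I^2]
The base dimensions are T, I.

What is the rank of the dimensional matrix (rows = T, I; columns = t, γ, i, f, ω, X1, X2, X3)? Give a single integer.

Dimensional matrix (T×I by t×γ×i×f×ω×X1×X2×X3):
  T: [ 1 -1  0 -1 -1  2  3  1]
  I: [ 0  0  1  0  0  2  1  2]
Echelon form has 2 nonzero rows (pivots: t,i)

2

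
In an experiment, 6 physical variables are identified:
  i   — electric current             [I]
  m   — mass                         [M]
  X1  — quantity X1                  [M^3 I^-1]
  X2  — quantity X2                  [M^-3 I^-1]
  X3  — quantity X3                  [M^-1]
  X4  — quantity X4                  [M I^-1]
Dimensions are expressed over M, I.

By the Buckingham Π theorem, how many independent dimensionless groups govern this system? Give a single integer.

Dimensional matrix (M×I by i×m×X1×X2×X3×X4):
  M: [ 0  1  3 -3 -1  1]
  I: [ 1  0 -1 -1  0 -1]
Row reduction gives pivot columns i,m; rank = 2
Π count = n − r = 6 − 2 = 4

4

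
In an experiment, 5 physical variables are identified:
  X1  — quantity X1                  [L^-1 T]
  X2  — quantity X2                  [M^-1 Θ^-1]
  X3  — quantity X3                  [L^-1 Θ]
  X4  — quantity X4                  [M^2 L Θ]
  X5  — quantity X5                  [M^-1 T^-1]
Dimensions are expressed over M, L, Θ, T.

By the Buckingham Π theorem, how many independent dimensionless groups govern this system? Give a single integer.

Dimensional matrix (M×L×Θ×T by X1×X2×X3×X4×X5):
  M: [ 0 -1  0  2 -1]
  L: [-1  0 -1  1  0]
  Θ: [ 0 -1  1  1  0]
  T: [ 1  0  0  0 -1]
Echelon form has 3 nonzero rows (pivots: X1,X2,X3)
n=5, r=3 ⇒ 2 dimensionless groups

2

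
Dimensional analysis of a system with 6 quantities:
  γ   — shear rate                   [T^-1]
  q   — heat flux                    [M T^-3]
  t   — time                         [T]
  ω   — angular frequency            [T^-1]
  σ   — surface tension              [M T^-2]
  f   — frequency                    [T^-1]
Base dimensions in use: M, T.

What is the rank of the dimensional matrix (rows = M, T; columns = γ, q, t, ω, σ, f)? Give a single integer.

2

Exponent matrix [M,T] × [γ,q,t,ω,σ,f]:
  M: [ 0  1  0  0  1  0]
  T: [-1 -3  1 -1 -2 -1]
RREF → pivots at {γ,q} ⇒ r = 2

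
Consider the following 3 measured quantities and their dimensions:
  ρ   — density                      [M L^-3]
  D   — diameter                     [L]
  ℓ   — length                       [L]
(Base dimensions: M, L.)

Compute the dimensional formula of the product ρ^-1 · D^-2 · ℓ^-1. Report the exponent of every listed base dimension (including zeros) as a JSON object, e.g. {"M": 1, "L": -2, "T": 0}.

{"M": -1, "L": 0}

Dimensional matrix (M×L by ρ×D×ℓ):
  M: [ 1  0  0]
  L: [-3  1  1]
  [M]: (-1)·1+(-2)·0+(-1)·0 = -1
  [L]: (-1)·-3+(-2)·1+(-1)·1 = 0
⇒ M^-1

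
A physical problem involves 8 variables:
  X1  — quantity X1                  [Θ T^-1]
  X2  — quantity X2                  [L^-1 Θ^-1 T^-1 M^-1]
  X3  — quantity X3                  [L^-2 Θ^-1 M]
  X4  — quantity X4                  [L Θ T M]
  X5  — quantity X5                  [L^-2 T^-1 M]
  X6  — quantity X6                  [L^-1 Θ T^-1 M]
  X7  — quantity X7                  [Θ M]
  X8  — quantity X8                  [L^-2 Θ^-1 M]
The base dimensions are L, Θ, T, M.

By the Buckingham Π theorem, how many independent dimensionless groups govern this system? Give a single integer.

Write exponents as rows L,Θ,T,M / cols X1,X2,X3,X4,X5,X6,X7,X8:
  L: [ 0 -1 -2  1 -2 -1  0 -2]
  Θ: [ 1 -1 -1  1  0  1  1 -1]
  T: [-1 -1  0  1 -1 -1  0  0]
  M: [ 0 -1  1  1  1  1  1  1]
Row reduction gives pivot columns X1,X2,X3; rank = 3
Π count = n − r = 8 − 3 = 5

5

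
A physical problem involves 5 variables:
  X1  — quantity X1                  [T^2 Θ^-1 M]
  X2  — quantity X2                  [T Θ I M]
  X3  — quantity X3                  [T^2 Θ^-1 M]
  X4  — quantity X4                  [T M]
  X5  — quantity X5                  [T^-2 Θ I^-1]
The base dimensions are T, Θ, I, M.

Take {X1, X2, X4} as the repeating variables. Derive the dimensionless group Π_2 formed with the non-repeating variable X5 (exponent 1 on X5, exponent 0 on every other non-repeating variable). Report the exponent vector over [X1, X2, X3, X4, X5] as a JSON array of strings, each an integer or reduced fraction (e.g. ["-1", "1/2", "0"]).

["2", "1", "0", "-3", "1"]

Exponent matrix [T,Θ,I,M] × [X1,X2,X3,X4,X5]:
  T: [ 2  1  2  1 -2]
  Θ: [-1  1 -1  0  1]
  I: [ 0  1  0  0 -1]
  M: [ 1  1  1  1  0]
Echelon form has 3 nonzero rows (pivots: X1,X2,X4)
Pivot set = {X1,X2,X4}, free = {X3,X5}
RREF:
  r0: [   1    0    1    0   -2]
  r1: [   0    1    0    0   -1]
  r2: [   0    0    0    1    3]
  r3: [   0    0    0    0    0]
Fix exponent of X5 at 1, X3 at 0; solve each RREF row for its pivot's exponent:
  r0: exp(X1) + (-2)·1 = 0 ⇒ exp(X1) = 2
  r1: exp(X2) + (-1)·1 = 0 ⇒ exp(X2) = 1
  r2: exp(X4) + (3)·1 = 0 ⇒ exp(X4) = -3
Π_2 = X1^2 · X2 · X4^-3 · X5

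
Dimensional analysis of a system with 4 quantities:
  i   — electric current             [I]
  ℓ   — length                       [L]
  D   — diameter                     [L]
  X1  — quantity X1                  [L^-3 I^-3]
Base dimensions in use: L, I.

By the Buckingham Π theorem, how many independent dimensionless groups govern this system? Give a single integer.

2

Exponent matrix [L,I] × [i,ℓ,D,X1]:
  L: [ 0  1  1 -3]
  I: [ 1  0  0 -3]
Echelon form has 2 nonzero rows (pivots: i,ℓ)
4 vars − rank 2 = 2 Π groups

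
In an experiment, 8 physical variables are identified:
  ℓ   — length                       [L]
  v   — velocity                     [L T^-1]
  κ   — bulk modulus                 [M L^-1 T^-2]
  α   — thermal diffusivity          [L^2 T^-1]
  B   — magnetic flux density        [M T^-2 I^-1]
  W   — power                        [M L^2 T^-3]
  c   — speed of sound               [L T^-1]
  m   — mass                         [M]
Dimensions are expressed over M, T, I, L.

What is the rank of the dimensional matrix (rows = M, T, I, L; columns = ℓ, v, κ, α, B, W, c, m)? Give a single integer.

Exponent matrix [M,T,I,L] × [ℓ,v,κ,α,B,W,c,m]:
  M: [ 0  0  1  0  1  1  0  1]
  T: [ 0 -1 -2 -1 -2 -3 -1  0]
  I: [ 0  0  0  0 -1  0  0  0]
  L: [ 1  1 -1  2  0  2  1  0]
RREF → pivots at {ℓ,v,κ,B} ⇒ r = 4

4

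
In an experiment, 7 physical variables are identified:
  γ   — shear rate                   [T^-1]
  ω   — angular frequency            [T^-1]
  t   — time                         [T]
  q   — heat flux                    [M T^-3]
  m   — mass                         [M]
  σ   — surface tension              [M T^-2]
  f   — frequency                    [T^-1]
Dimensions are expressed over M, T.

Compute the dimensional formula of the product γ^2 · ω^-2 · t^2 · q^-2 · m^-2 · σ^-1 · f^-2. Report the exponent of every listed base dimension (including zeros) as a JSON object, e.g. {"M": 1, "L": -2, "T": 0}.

Exponent matrix [M,T] × [γ,ω,t,q,m,σ,f]:
  M: [ 0  0  0  1  1  1  0]
  T: [-1 -1  1 -3  0 -2 -1]
  [M]: (2)·0+(-2)·0+(2)·0+(-2)·1+(-2)·1+(-1)·1+(-2)·0 = -5
  [T]: (2)·-1+(-2)·-1+(2)·1+(-2)·-3+(-2)·0+(-1)·-2+(-2)·-1 = 12
⇒ M^-5 T^12

{"M": -5, "T": 12}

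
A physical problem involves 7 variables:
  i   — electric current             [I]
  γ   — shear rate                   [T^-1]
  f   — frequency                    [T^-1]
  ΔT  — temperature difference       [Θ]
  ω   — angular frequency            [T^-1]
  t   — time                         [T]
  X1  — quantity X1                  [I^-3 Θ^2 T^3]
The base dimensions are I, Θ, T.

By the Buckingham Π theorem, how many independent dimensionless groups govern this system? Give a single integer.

4

Exponent matrix [I,Θ,T] × [i,γ,f,ΔT,ω,t,X1]:
  I: [ 1  0  0  0  0  0 -3]
  Θ: [ 0  0  0  1  0  0  2]
  T: [ 0 -1 -1  0 -1  1  3]
Row reduction gives pivot columns i,γ,ΔT; rank = 3
n=7, r=3 ⇒ 4 dimensionless groups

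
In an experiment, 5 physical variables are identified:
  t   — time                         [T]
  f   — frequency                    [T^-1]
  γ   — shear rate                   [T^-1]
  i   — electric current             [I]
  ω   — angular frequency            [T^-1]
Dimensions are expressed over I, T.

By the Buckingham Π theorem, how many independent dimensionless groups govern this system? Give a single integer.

3

Dimensional matrix (I×T by t×f×γ×i×ω):
  I: [ 0  0  0  1  0]
  T: [ 1 -1 -1  0 -1]
Echelon form has 2 nonzero rows (pivots: t,i)
5 vars − rank 2 = 3 Π groups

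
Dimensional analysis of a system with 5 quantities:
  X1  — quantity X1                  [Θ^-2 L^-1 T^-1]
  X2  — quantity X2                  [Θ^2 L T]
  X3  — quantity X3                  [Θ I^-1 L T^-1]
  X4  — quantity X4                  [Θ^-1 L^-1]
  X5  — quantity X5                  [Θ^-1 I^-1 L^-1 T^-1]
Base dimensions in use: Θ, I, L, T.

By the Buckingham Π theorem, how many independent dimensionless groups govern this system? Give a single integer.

Exponent matrix [Θ,I,L,T] × [X1,X2,X3,X4,X5]:
  Θ: [-2  2  1 -1 -1]
  I: [ 0  0 -1  0 -1]
  L: [-1  1  1 -1 -1]
  T: [-1  1 -1  0 -1]
RREF → pivots at {X1,X3,X4} ⇒ r = 3
Π count = n − r = 5 − 3 = 2

2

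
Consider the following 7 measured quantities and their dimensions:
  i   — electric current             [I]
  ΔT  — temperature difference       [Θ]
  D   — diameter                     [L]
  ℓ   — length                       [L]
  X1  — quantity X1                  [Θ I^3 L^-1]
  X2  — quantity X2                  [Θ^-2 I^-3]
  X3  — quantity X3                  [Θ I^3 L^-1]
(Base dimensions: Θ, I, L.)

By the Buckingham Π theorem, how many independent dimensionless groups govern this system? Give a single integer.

Write exponents as rows Θ,I,L / cols i,ΔT,D,ℓ,X1,X2,X3:
  Θ: [ 0  1  0  0  1 -2  1]
  I: [ 1  0  0  0  3 -3  3]
  L: [ 0  0  1  1 -1  0 -1]
RREF → pivots at {i,ΔT,D} ⇒ r = 3
7 vars − rank 3 = 4 Π groups

4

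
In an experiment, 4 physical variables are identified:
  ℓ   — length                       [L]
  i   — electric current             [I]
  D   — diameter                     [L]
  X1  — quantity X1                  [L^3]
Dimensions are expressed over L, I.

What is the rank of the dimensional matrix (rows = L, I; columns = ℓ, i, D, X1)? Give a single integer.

2

Dimensional matrix (L×I by ℓ×i×D×X1):
  L: [ 1  0  1  3]
  I: [ 0  1  0  0]
Echelon form has 2 nonzero rows (pivots: ℓ,i)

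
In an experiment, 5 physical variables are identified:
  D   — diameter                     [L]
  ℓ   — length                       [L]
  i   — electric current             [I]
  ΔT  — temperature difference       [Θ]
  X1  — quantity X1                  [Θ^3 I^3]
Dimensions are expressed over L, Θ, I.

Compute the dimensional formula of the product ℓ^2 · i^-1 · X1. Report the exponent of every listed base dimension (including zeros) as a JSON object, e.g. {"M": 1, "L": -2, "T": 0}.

{"L": 2, "Θ": 3, "I": 2}

Dimensional matrix (L×Θ×I by D×ℓ×i×ΔT×X1):
  L: [ 1  1  0  0  0]
  Θ: [ 0  0  0  1  3]
  I: [ 0  0  1  0  3]
  [L]: (2)·1+(-1)·0+(1)·0 = 2
  [Θ]: (2)·0+(-1)·0+(1)·3 = 3
  [I]: (2)·0+(-1)·1+(1)·3 = 2
⇒ L^2 Θ^3 I^2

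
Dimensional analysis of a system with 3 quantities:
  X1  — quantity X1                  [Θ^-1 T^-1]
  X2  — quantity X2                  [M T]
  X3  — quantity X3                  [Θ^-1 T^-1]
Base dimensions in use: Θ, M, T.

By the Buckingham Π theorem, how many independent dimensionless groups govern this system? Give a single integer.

Write exponents as rows Θ,M,T / cols X1,X2,X3:
  Θ: [-1  0 -1]
  M: [ 0  1  0]
  T: [-1  1 -1]
Row reduction gives pivot columns X1,X2; rank = 2
3 vars − rank 2 = 1 Π group

1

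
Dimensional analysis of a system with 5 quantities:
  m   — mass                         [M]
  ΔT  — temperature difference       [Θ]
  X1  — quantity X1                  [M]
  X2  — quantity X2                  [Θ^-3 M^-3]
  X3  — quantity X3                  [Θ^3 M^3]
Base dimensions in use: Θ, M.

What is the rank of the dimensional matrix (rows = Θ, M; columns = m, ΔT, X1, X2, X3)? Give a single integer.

Exponent matrix [Θ,M] × [m,ΔT,X1,X2,X3]:
  Θ: [ 0  1  0 -3  3]
  M: [ 1  0  1 -3  3]
Row reduction gives pivot columns m,ΔT; rank = 2

2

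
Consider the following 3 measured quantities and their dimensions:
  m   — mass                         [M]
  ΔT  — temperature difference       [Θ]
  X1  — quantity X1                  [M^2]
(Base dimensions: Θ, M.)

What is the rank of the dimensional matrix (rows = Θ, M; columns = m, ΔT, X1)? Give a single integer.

Dimensional matrix (Θ×M by m×ΔT×X1):
  Θ: [ 0  1  0]
  M: [ 1  0  2]
RREF → pivots at {m,ΔT} ⇒ r = 2

2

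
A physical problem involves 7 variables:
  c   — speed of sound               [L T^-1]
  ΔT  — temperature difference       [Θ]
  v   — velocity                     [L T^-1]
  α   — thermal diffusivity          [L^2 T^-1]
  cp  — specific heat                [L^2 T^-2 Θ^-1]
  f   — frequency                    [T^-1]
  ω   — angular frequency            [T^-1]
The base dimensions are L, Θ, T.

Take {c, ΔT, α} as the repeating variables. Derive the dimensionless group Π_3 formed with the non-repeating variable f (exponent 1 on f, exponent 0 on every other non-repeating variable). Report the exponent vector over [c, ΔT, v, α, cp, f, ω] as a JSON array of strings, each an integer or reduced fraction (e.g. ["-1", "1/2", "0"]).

Dimensional matrix (L×Θ×T by c×ΔT×v×α×cp×f×ω):
  L: [ 1  0  1  2  2  0  0]
  Θ: [ 0  1  0  0 -1  0  0]
  T: [-1  0 -1 -1 -2 -1 -1]
RREF → pivots at {c,ΔT,α} ⇒ r = 3
Pivot set = {c,ΔT,α}, free = {v,cp,f,ω}
RREF:
  r0: [   1    0    1    0    2    2    2]
  r1: [   0    1    0    0   -1    0    0]
  r2: [   0    0    0    1    0   -1   -1]
Fix exponent of f at 1, v at 0, cp at 0, ω at 0; solve each RREF row for its pivot's exponent:
  r0: exp(c) + (2)·1 = 0 ⇒ exp(c) = -2
  r1: exp(ΔT) + (0)·1 = 0 ⇒ exp(ΔT) = 0
  r2: exp(α) + (-1)·1 = 0 ⇒ exp(α) = 1
Π_3 = c^-2 · α · f

["-2", "0", "0", "1", "0", "1", "0"]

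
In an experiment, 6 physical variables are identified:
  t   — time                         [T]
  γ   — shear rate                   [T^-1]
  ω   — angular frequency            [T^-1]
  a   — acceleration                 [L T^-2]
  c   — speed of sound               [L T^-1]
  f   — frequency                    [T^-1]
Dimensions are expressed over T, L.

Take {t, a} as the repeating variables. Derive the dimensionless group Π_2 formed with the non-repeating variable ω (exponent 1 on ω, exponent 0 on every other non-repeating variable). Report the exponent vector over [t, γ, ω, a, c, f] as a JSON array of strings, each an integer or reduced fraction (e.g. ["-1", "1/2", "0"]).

["1", "0", "1", "0", "0", "0"]

Dimensional matrix (T×L by t×γ×ω×a×c×f):
  T: [ 1 -1 -1 -2 -1 -1]
  L: [ 0  0  0  1  1  0]
RREF → pivots at {t,a} ⇒ r = 2
Repeat: t,a; free: γ,ω,c,f
RREF:
  r0: [   1   -1   -1    0    1   -1]
  r1: [   0    0    0    1    1    0]
Fix exponent of ω at 1, γ at 0, c at 0, f at 0; solve each RREF row for its pivot's exponent:
  r0: exp(t) + (-1)·1 = 0 ⇒ exp(t) = 1
  r1: exp(a) + (0)·1 = 0 ⇒ exp(a) = 0
Π_2 = t · ω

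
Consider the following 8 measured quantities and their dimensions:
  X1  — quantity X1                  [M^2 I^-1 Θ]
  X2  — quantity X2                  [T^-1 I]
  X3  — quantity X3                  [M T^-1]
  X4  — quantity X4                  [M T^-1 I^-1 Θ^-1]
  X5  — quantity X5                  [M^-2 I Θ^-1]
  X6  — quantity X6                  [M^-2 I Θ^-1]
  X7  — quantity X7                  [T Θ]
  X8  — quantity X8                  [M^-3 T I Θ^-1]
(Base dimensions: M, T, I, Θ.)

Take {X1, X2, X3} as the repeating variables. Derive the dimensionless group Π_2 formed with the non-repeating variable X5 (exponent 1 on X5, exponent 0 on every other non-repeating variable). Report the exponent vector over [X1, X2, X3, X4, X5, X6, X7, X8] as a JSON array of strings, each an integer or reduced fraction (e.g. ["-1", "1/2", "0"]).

["1", "0", "0", "0", "1", "0", "0", "0"]

Dimensional matrix (M×T×I×Θ by X1×X2×X3×X4×X5×X6×X7×X8):
  M: [ 2  0  1  1 -2 -2  0 -3]
  T: [ 0 -1 -1 -1  0  0  1  1]
  I: [-1  1  0 -1  1  1  0  1]
  Θ: [ 1  0  0 -1 -1 -1  1 -1]
RREF → pivots at {X1,X2,X3} ⇒ r = 3
Pivot set = {X1,X2,X3}, free = {X4,X5,X6,X7,X8}
RREF:
  r0: [   1    0    0   -1   -1   -1    1   -1]
  r1: [   0    1    0   -2    0    0    1    0]
  r2: [   0    0    1    3    0    0   -2   -1]
  r3: [   0    0    0    0    0    0    0    0]
Fix exponent of X5 at 1, X4 at 0, X6 at 0, X7 at 0, X8 at 0; solve each RREF row for its pivot's exponent:
  r0: exp(X1) + (-1)·1 = 0 ⇒ exp(X1) = 1
  r1: exp(X2) + (0)·1 = 0 ⇒ exp(X2) = 0
  r2: exp(X3) + (0)·1 = 0 ⇒ exp(X3) = 0
Π_2 = X1 · X5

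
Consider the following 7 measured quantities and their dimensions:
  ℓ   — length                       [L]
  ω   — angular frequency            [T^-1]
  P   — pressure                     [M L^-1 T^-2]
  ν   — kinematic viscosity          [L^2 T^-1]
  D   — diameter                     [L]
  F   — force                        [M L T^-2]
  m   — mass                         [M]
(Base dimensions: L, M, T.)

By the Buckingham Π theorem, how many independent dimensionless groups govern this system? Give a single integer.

Write exponents as rows L,M,T / cols ℓ,ω,P,ν,D,F,m:
  L: [ 1  0 -1  2  1  1  0]
  M: [ 0  0  1  0  0  1  1]
  T: [ 0 -1 -2 -1  0 -2  0]
Row reduction gives pivot columns ℓ,ω,P; rank = 3
7 vars − rank 3 = 4 Π groups

4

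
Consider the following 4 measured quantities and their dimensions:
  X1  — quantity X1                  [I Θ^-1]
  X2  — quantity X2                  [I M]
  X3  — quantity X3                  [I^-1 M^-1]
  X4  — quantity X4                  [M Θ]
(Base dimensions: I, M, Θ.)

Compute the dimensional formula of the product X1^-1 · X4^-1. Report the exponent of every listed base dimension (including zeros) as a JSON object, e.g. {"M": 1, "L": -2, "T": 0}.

{"I": -1, "M": -1, "Θ": 0}

Dimensional matrix (I×M×Θ by X1×X2×X3×X4):
  I: [ 1  1 -1  0]
  M: [ 0  1 -1  1]
  Θ: [-1  0  0  1]
  [I]: (-1)·1+(-1)·0 = -1
  [M]: (-1)·0+(-1)·1 = -1
  [Θ]: (-1)·-1+(-1)·1 = 0
⇒ I^-1 M^-1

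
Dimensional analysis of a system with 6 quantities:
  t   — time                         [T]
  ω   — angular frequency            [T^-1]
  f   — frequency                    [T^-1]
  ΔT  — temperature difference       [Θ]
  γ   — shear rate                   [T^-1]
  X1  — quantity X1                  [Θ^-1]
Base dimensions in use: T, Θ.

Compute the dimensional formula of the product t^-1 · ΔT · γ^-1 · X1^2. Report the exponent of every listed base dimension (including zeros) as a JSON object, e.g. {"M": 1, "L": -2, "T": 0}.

Exponent matrix [T,Θ] × [t,ω,f,ΔT,γ,X1]:
  T: [ 1 -1 -1  0 -1  0]
  Θ: [ 0  0  0  1  0 -1]
  [T]: (-1)·1+(1)·0+(-1)·-1+(2)·0 = 0
  [Θ]: (-1)·0+(1)·1+(-1)·0+(2)·-1 = -1
⇒ Θ^-1

{"T": 0, "Θ": -1}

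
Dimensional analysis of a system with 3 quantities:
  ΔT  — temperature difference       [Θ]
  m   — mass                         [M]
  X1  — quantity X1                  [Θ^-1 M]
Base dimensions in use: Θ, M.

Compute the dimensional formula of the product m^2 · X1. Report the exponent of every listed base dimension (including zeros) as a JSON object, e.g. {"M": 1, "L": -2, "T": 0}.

{"Θ": -1, "M": 3}

Exponent matrix [Θ,M] × [ΔT,m,X1]:
  Θ: [ 1  0 -1]
  M: [ 0  1  1]
  [Θ]: (2)·0+(1)·-1 = -1
  [M]: (2)·1+(1)·1 = 3
⇒ Θ^-1 M^3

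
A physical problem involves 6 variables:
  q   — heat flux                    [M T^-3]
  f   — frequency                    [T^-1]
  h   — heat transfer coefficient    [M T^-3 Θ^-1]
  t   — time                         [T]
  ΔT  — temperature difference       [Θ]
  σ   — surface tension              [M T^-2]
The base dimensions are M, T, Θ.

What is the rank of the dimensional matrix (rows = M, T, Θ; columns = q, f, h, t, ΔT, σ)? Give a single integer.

Write exponents as rows M,T,Θ / cols q,f,h,t,ΔT,σ:
  M: [ 1  0  1  0  0  1]
  T: [-3 -1 -3  1  0 -2]
  Θ: [ 0  0 -1  0  1  0]
RREF → pivots at {q,f,h} ⇒ r = 3

3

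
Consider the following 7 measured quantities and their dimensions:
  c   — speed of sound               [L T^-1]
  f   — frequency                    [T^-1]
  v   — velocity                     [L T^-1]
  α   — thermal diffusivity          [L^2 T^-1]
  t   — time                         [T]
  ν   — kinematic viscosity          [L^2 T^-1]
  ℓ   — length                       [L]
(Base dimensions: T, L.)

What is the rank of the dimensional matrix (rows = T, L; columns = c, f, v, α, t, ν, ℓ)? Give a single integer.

Write exponents as rows T,L / cols c,f,v,α,t,ν,ℓ:
  T: [-1 -1 -1 -1  1 -1  0]
  L: [ 1  0  1  2  0  2  1]
Echelon form has 2 nonzero rows (pivots: c,f)

2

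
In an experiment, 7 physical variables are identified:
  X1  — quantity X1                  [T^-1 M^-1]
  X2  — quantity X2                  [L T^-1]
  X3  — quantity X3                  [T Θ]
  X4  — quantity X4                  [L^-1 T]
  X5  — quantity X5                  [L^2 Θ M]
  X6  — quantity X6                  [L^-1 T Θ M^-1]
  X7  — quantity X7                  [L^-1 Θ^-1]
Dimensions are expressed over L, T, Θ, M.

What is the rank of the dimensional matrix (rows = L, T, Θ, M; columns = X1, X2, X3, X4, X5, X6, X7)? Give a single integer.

3

Dimensional matrix (L×T×Θ×M by X1×X2×X3×X4×X5×X6×X7):
  L: [ 0  1  0 -1  2 -1 -1]
  T: [-1 -1  1  1  0  1  0]
  Θ: [ 0  0  1  0  1  1 -1]
  M: [-1  0  0  0  1 -1  0]
Echelon form has 3 nonzero rows (pivots: X1,X2,X3)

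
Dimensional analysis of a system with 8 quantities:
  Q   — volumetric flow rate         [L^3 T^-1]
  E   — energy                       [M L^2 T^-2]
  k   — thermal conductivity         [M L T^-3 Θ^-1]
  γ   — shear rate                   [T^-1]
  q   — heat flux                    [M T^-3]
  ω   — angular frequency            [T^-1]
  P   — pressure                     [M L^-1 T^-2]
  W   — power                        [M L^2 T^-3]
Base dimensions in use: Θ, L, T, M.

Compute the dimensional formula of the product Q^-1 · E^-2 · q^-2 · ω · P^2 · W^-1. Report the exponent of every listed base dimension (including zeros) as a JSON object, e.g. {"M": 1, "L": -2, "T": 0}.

{"Θ": 0, "L": -11, "T": 9, "M": -3}

Exponent matrix [Θ,L,T,M] × [Q,E,k,γ,q,ω,P,W]:
  Θ: [ 0  0 -1  0  0  0  0  0]
  L: [ 3  2  1  0  0  0 -1  2]
  T: [-1 -2 -3 -1 -3 -1 -2 -3]
  M: [ 0  1  1  0  1  0  1  1]
  [Θ]: (-1)·0+(-2)·0+(-2)·0+(1)·0+(2)·0+(-1)·0 = 0
  [L]: (-1)·3+(-2)·2+(-2)·0+(1)·0+(2)·-1+(-1)·2 = -11
  [T]: (-1)·-1+(-2)·-2+(-2)·-3+(1)·-1+(2)·-2+(-1)·-3 = 9
  [M]: (-1)·0+(-2)·1+(-2)·1+(1)·0+(2)·1+(-1)·1 = -3
⇒ L^-11 T^9 M^-3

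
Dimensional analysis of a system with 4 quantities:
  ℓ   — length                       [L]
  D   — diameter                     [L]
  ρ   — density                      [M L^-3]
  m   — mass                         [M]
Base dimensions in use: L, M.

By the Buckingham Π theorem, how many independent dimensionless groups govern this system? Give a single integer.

2

Exponent matrix [L,M] × [ℓ,D,ρ,m]:
  L: [ 1  1 -3  0]
  M: [ 0  0  1  1]
Row reduction gives pivot columns ℓ,ρ; rank = 2
n=4, r=2 ⇒ 2 dimensionless groups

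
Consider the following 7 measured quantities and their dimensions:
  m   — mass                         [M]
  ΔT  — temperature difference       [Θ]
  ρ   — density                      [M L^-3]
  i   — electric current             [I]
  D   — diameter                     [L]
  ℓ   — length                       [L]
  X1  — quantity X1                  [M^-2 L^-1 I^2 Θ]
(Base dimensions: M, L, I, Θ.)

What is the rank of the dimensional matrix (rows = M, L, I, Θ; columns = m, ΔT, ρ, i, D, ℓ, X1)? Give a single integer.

Write exponents as rows M,L,I,Θ / cols m,ΔT,ρ,i,D,ℓ,X1:
  M: [ 1  0  1  0  0  0 -2]
  L: [ 0  0 -3  0  1  1 -1]
  I: [ 0  0  0  1  0  0  2]
  Θ: [ 0  1  0  0  0  0  1]
RREF → pivots at {m,ΔT,ρ,i} ⇒ r = 4

4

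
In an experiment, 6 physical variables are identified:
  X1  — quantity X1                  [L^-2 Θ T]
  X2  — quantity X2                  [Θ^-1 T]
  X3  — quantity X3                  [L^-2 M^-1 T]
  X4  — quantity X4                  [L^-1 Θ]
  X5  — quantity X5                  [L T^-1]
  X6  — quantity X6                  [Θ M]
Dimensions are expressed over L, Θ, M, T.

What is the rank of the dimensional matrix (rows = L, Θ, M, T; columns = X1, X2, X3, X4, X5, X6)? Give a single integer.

Write exponents as rows L,Θ,M,T / cols X1,X2,X3,X4,X5,X6:
  L: [-2  0 -2 -1  1  0]
  Θ: [ 1 -1  0  1  0  1]
  M: [ 0  0 -1  0  0  1]
  T: [ 1  1  1  0 -1  0]
Echelon form has 3 nonzero rows (pivots: X1,X2,X3)

3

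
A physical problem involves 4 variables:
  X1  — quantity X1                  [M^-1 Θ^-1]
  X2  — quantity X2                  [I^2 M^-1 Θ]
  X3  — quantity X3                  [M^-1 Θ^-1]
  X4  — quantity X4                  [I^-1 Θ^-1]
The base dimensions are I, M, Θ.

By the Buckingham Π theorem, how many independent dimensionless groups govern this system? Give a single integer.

2

Exponent matrix [I,M,Θ] × [X1,X2,X3,X4]:
  I: [ 0  2  0 -1]
  M: [-1 -1 -1  0]
  Θ: [-1  1 -1 -1]
Echelon form has 2 nonzero rows (pivots: X1,X2)
n=4, r=2 ⇒ 2 dimensionless groups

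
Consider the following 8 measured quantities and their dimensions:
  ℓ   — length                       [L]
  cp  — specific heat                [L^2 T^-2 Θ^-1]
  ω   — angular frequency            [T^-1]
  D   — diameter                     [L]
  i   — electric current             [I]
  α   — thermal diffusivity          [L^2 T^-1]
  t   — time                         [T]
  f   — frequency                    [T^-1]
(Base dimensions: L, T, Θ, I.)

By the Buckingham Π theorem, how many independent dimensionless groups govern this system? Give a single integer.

Dimensional matrix (L×T×Θ×I by ℓ×cp×ω×D×i×α×t×f):
  L: [ 1  2  0  1  0  2  0  0]
  T: [ 0 -2 -1  0  0 -1  1 -1]
  Θ: [ 0 -1  0  0  0  0  0  0]
  I: [ 0  0  0  0  1  0  0  0]
Echelon form has 4 nonzero rows (pivots: ℓ,cp,ω,i)
n=8, r=4 ⇒ 4 dimensionless groups

4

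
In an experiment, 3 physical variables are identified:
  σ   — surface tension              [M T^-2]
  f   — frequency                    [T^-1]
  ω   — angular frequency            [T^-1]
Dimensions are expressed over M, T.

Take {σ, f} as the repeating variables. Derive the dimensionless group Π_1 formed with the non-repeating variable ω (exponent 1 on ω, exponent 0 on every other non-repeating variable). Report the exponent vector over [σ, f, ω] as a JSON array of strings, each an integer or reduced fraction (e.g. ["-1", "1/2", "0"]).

Exponent matrix [M,T] × [σ,f,ω]:
  M: [ 1  0  0]
  T: [-2 -1 -1]
Echelon form has 2 nonzero rows (pivots: σ,f)
Repeat: σ,f; free: ω
RREF:
  r0: [   1    0    0]
  r1: [   0    1    1]
Fix exponent of ω at 1; solve each RREF row for its pivot's exponent:
  r0: exp(σ) + (0)·1 = 0 ⇒ exp(σ) = 0
  r1: exp(f) + (1)·1 = 0 ⇒ exp(f) = -1
Π_1 = f^-1 · ω

["0", "-1", "1"]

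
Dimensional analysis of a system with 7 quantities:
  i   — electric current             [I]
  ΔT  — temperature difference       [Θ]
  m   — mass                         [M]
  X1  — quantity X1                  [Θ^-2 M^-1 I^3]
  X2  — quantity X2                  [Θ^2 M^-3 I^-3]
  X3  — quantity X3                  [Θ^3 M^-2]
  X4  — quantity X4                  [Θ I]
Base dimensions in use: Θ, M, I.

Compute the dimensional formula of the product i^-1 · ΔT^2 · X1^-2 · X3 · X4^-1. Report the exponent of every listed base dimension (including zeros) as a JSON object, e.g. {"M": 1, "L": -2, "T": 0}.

Write exponents as rows Θ,M,I / cols i,ΔT,m,X1,X2,X3,X4:
  Θ: [ 0  1  0 -2  2  3  1]
  M: [ 0  0  1 -1 -3 -2  0]
  I: [ 1  0  0  3 -3  0  1]
  [Θ]: (-1)·0+(2)·1+(-2)·-2+(1)·3+(-1)·1 = 8
  [M]: (-1)·0+(2)·0+(-2)·-1+(1)·-2+(-1)·0 = 0
  [I]: (-1)·1+(2)·0+(-2)·3+(1)·0+(-1)·1 = -8
⇒ Θ^8 I^-8

{"Θ": 8, "M": 0, "I": -8}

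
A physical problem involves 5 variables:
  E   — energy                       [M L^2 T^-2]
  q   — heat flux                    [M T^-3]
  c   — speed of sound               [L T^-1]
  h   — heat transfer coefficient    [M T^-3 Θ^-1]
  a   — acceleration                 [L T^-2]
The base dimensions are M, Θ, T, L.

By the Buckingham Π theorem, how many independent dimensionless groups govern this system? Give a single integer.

Dimensional matrix (M×Θ×T×L by E×q×c×h×a):
  M: [ 1  1  0  1  0]
  Θ: [ 0  0  0 -1  0]
  T: [-2 -3 -1 -3 -2]
  L: [ 2  0  1  0  1]
RREF → pivots at {E,q,c,h} ⇒ r = 4
5 vars − rank 4 = 1 Π group

1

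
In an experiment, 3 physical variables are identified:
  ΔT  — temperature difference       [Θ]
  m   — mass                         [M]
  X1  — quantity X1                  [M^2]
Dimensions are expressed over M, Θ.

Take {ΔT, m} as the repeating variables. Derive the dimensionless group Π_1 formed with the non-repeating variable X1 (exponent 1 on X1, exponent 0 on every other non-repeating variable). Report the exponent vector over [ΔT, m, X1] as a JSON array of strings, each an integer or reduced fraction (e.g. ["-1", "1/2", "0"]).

Exponent matrix [M,Θ] × [ΔT,m,X1]:
  M: [ 0  1  2]
  Θ: [ 1  0  0]
RREF → pivots at {ΔT,m} ⇒ r = 2
Pivot set = {ΔT,m}, free = {X1}
RREF:
  r0: [   1    0    0]
  r1: [   0    1    2]
Fix exponent of X1 at 1; solve each RREF row for its pivot's exponent:
  r0: exp(ΔT) + (0)·1 = 0 ⇒ exp(ΔT) = 0
  r1: exp(m) + (2)·1 = 0 ⇒ exp(m) = -2
Π_1 = m^-2 · X1

["0", "-2", "1"]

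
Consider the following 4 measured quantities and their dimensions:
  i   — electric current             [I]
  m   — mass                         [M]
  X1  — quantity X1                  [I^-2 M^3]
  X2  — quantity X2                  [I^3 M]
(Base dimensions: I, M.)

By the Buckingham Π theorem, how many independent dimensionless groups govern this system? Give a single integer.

Dimensional matrix (I×M by i×m×X1×X2):
  I: [ 1  0 -2  3]
  M: [ 0  1  3  1]
Row reduction gives pivot columns i,m; rank = 2
Π count = n − r = 4 − 2 = 2

2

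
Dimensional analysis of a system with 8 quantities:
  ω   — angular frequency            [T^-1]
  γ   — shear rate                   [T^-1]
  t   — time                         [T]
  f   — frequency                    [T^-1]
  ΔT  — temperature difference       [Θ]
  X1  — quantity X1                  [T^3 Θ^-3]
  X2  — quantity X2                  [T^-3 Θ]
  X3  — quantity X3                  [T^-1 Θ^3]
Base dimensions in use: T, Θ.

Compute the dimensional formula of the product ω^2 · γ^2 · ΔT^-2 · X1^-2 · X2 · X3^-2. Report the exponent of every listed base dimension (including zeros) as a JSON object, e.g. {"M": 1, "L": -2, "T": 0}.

{"T": -11, "Θ": -1}

Dimensional matrix (T×Θ by ω×γ×t×f×ΔT×X1×X2×X3):
  T: [-1 -1  1 -1  0  3 -3 -1]
  Θ: [ 0  0  0  0  1 -3  1  3]
  [T]: (2)·-1+(2)·-1+(-2)·0+(-2)·3+(1)·-3+(-2)·-1 = -11
  [Θ]: (2)·0+(2)·0+(-2)·1+(-2)·-3+(1)·1+(-2)·3 = -1
⇒ T^-11 Θ^-1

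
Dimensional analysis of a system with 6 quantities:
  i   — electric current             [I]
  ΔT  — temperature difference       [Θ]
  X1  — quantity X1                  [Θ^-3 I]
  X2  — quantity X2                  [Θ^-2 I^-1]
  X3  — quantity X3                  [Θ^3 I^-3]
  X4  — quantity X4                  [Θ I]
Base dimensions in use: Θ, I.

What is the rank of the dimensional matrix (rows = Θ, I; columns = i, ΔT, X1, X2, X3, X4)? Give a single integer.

Dimensional matrix (Θ×I by i×ΔT×X1×X2×X3×X4):
  Θ: [ 0  1 -3 -2  3  1]
  I: [ 1  0  1 -1 -3  1]
RREF → pivots at {i,ΔT} ⇒ r = 2

2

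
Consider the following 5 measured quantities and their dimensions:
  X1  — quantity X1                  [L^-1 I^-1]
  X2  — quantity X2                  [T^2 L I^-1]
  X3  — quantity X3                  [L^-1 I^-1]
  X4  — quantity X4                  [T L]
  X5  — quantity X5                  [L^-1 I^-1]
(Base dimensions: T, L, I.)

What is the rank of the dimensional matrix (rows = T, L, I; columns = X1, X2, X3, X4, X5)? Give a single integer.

Write exponents as rows T,L,I / cols X1,X2,X3,X4,X5:
  T: [ 0  2  0  1  0]
  L: [-1  1 -1  1 -1]
  I: [-1 -1 -1  0 -1]
Echelon form has 2 nonzero rows (pivots: X1,X2)

2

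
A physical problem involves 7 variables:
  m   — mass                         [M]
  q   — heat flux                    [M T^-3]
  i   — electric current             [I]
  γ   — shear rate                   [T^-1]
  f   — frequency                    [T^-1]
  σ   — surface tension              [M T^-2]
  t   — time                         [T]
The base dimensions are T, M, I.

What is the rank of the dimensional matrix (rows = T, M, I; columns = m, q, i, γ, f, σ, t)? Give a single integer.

3

Dimensional matrix (T×M×I by m×q×i×γ×f×σ×t):
  T: [ 0 -3  0 -1 -1 -2  1]
  M: [ 1  1  0  0  0  1  0]
  I: [ 0  0  1  0  0  0  0]
Row reduction gives pivot columns m,q,i; rank = 3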